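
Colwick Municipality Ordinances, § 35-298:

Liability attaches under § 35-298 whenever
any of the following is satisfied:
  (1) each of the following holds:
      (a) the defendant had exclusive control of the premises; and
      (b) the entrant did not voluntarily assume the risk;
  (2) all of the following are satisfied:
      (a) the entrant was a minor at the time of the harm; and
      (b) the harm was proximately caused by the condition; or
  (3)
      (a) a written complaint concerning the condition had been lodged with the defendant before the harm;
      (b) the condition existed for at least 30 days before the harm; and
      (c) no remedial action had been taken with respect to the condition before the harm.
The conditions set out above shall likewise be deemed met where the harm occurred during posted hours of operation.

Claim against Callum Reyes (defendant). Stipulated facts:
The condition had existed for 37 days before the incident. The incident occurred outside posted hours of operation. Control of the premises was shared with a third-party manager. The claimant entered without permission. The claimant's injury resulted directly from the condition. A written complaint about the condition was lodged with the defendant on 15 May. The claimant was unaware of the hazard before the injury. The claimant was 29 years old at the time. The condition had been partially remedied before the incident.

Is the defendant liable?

No — not liable.

(a) exclusive control — not satisfied.
(b) no assumed risk — holds.
So (1) is not satisfied (F AND T).
(a) entrant a minor — not met.
(b) proximate cause — satisfied.
(2) = F AND T = false.
(a) complaint lodged — satisfied.
(b) condition ≥30 days old — holds.
(c) no remedial action — fails.
(3): T AND T AND F → false.
Overall = F OR F OR F = false.
Exception (during posted hours) — not satisfied.
Result: main false OR exception false → false.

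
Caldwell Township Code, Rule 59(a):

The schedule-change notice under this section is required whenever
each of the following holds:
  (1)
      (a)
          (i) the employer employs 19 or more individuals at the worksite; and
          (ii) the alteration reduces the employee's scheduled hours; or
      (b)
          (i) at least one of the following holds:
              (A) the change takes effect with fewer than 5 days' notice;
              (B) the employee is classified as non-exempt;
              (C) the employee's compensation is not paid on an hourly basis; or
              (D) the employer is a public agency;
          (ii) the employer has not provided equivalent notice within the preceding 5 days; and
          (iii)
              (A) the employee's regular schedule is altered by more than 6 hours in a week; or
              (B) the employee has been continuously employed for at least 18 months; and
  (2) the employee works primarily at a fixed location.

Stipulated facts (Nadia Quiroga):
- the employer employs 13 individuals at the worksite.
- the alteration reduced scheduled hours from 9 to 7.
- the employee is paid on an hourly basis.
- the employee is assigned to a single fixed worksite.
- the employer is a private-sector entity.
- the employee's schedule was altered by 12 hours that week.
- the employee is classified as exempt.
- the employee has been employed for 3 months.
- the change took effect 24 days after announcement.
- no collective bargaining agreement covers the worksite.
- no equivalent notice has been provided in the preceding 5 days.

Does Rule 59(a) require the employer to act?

No — not required.

(i) ≥ 19 at site — not satisfied.
(ii) hours reduced — met.
(a) = F AND T = false.
(A) < 5 days' notice — not met.
(B) non-exempt — not met.
(C) not (hourly-paid) — not satisfied.
(D) public agency — not met.
So (i) is not satisfied (F OR F OR F OR F).
(ii) no recent notice — met.
(A) schedule shift > 6h — holds.
(B) tenure ≥ 18 mo. — not satisfied.
So (iii) is satisfied (T OR F).
(b): F AND T AND T → false.
(1) = F OR F = false.
(2) fixed location — satisfied.
So Overall is not satisfied (F AND T).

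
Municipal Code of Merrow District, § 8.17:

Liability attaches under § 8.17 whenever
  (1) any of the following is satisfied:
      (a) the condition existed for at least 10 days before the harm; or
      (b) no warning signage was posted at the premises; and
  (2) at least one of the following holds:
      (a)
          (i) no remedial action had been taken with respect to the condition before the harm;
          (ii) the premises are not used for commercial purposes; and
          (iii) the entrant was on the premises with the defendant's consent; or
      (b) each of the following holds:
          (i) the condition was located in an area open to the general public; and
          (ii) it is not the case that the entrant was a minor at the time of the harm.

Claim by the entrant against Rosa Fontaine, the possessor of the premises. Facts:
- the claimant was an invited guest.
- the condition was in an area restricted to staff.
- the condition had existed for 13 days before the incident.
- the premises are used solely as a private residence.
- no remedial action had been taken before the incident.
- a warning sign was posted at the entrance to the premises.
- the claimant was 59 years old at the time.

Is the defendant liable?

(a) condition ≥10 days old — satisfied.
(b) no signage posted — fails.
So (1) is satisfied (T OR F).
(i) no remedial action — met.
(ii) not (commercial use) — satisfied.
(iii) consent to enter — satisfied.
(a) = T AND T AND T = true.
(i) public area — fails.
(ii) not (entrant a minor) — met.
(b): F AND T → false.
(2) = T OR F = true.
So Overall is satisfied (T AND T).

Yes — liable.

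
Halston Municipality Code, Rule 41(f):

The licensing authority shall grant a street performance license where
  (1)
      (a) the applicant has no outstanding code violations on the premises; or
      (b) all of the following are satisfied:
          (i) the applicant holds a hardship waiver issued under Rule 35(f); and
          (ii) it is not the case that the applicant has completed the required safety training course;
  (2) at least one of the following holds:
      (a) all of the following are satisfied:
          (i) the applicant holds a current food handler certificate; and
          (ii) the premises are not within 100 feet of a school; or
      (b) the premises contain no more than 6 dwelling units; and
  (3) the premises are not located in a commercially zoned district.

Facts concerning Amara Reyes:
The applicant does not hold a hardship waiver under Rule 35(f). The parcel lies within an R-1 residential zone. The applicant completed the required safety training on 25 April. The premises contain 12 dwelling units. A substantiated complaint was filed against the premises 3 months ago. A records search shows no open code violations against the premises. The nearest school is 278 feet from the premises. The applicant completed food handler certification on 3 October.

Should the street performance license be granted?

Yes — granted.

(a) no code violations — holds.
(i) hardship waiver — not met.
(ii) not (safety training) — fails.
(b) = F AND F = false.
So (1) is satisfied (T OR F).
(i) food handler cert. — met.
(ii) ≥100 ft from school — holds.
So (a) is satisfied (T AND T).
(b) ≤ 6 units — fails.
(2) = T OR F = true.
(3) not (commercially zoned) — satisfied.
Overall: T AND T AND T → true.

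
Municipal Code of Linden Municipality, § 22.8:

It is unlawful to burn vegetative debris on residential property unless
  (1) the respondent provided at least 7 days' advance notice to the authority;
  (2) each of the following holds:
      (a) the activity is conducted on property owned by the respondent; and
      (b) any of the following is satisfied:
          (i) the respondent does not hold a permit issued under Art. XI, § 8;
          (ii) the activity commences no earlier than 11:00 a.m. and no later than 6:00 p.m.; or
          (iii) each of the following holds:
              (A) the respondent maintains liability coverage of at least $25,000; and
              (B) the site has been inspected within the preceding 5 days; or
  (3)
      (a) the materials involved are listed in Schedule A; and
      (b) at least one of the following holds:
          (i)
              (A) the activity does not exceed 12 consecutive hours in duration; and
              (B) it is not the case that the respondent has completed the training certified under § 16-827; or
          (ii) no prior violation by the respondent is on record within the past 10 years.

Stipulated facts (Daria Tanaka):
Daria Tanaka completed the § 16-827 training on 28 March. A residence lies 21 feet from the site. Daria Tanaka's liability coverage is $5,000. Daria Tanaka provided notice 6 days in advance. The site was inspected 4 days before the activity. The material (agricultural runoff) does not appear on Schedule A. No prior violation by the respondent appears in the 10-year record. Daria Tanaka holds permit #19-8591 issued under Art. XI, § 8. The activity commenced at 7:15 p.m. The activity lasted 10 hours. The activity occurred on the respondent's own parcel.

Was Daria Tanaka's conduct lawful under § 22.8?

No — unlawful.

(1) ≥7 days' notice — not met.
(a) own property — satisfied.
(i) not (holds permit) — not met.
(ii) start within hours — not met.
(A) coverage ≥ $25,000 — fails.
(B) site inspected — met.
(iii) = F AND T = false.
So (b) is not satisfied (F OR F OR F).
(2): T AND F → false.
(a) Schedule A material — not met.
(A) ≤ 12 hrs duration — met.
(B) not (training certified) — not satisfied.
(i): T AND F → false.
(ii) no prior violation — met.
So (b) is satisfied (F OR T).
So (3) is not satisfied (F AND T).
Overall = F OR F OR F = false.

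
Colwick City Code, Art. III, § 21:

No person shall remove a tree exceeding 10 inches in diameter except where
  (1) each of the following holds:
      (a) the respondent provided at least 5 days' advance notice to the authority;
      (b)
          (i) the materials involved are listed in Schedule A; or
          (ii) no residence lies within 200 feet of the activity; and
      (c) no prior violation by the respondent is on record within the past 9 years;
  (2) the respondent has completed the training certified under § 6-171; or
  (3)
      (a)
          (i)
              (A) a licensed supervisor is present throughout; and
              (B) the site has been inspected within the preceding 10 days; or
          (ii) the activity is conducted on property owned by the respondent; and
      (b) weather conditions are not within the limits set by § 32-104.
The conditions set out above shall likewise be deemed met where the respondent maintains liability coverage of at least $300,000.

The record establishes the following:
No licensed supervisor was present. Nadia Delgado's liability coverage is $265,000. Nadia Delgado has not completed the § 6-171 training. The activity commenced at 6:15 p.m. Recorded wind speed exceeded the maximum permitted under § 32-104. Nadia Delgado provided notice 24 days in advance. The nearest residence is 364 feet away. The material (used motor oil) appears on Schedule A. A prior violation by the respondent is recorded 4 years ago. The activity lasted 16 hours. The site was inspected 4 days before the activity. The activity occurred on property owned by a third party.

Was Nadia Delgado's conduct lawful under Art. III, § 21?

(a) ≥5 days' notice — met.
(i) Schedule A material — holds.
(ii) no residence in 200 ft — met.
(b) = T OR T = true.
(c) no prior violation — not satisfied.
So (1) is not satisfied (T AND T AND F).
(2) training certified — not satisfied.
(A) supervisor present — fails.
(B) site inspected — satisfied.
(i) = F AND T = false.
(ii) own property — fails.
(a) = F OR F = false.
(b) not (weather ok) — satisfied.
So (3) is not satisfied (F AND T).
Overall = F OR F OR F = false.
Exception (coverage ≥ $300,000) — not satisfied.
Result: main false OR exception false → false.

No — unlawful.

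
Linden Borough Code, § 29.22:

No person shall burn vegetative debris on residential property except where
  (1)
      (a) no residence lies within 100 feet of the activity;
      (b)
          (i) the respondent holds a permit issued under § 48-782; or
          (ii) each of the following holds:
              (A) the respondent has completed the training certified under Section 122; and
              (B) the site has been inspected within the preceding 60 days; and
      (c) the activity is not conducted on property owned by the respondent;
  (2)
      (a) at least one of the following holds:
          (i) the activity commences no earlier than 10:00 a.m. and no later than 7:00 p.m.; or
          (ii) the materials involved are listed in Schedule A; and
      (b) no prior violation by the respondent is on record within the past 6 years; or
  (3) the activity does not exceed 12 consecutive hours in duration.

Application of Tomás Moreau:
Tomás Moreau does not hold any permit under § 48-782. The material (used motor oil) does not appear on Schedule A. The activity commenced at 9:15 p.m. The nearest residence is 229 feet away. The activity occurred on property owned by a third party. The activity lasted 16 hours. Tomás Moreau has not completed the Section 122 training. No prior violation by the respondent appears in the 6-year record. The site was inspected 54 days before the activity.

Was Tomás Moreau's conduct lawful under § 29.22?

(a) no residence in 100 ft — met.
(i) holds permit — not met.
(A) training certified — not met.
(B) site inspected — satisfied.
So (ii) is not satisfied (F AND T).
(b): F OR F → false.
(c) not (own property) — met.
(1): T AND F AND T → false.
(i) start within hours — fails.
(ii) Schedule A material — not met.
So (a) is not satisfied (F OR F).
(b) no prior violation — satisfied.
(2) = F AND T = false.
(3) ≤ 12 hrs duration — not satisfied.
Overall = F OR F OR F = false.

No — unlawful.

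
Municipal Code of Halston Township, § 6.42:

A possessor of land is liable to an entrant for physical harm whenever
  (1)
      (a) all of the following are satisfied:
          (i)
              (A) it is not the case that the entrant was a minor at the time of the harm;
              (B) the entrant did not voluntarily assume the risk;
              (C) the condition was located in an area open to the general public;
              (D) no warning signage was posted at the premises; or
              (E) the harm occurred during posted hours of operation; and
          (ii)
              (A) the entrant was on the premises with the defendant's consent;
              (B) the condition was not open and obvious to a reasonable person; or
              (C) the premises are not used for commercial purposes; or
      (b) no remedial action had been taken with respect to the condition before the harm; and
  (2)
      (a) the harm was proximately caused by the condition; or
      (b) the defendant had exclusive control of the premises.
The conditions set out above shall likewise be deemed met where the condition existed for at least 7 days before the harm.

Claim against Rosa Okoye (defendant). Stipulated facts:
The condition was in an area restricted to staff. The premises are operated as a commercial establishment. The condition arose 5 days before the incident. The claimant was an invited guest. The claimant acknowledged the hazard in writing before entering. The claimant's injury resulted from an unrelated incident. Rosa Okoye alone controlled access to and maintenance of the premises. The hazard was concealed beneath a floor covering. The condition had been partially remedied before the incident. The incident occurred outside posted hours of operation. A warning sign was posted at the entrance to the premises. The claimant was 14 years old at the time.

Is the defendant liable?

(A) not (entrant a minor) — fails.
(B) no assumed risk — not satisfied.
(C) public area — not satisfied.
(D) no signage posted — not met.
(E) during posted hours — not met.
(i): F OR F OR F OR F OR F → false.
(A) consent to enter — satisfied.
(B) not open/obvious — met.
(C) not (commercial use) — not met.
(ii) = T OR T OR F = true.
So (a) is not satisfied (F AND T).
(b) no remedial action — not met.
(1): F OR F → false.
(a) proximate cause — not met.
(b) exclusive control — met.
So (2) is satisfied (F OR T).
Overall: F AND T → false.
Exception (condition ≥7 days old) — not satisfied.
Result: main false OR exception false → false.

No — not liable.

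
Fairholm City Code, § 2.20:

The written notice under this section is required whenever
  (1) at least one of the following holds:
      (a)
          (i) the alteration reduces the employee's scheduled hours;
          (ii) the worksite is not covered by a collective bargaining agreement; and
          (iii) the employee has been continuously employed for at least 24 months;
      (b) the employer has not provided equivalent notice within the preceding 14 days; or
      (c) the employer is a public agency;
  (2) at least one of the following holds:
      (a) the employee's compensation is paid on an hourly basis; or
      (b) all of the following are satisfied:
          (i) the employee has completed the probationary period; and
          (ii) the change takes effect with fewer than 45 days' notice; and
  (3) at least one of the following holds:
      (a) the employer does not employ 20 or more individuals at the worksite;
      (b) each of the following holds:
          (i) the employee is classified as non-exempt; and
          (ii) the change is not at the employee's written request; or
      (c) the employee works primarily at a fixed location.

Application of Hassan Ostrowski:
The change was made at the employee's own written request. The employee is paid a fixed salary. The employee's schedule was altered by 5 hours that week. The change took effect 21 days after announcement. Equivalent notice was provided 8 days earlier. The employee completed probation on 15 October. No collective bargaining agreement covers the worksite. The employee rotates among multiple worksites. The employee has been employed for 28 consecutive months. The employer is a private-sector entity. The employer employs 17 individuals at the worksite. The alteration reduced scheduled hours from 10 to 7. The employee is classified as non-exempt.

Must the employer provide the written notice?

Yes — required.

(i) hours reduced — holds.
(ii) no CBA — holds.
(iii) tenure ≥ 24 mo. — satisfied.
So (a) is satisfied (T AND T AND T).
(b) no recent notice — not satisfied.
(c) public agency — fails.
(1): T OR F OR F → true.
(a) hourly-paid — not met.
(i) past probation — met.
(ii) < 45 days' notice — holds.
(b) = T AND T = true.
(2) = F OR T = true.
(a) not (≥ 20 at site) — met.
(i) non-exempt — holds.
(ii) not employee-requested — fails.
(b): T AND F → false.
(c) fixed location — not met.
So (3) is satisfied (T OR F OR F).
Overall = T AND T AND T = true.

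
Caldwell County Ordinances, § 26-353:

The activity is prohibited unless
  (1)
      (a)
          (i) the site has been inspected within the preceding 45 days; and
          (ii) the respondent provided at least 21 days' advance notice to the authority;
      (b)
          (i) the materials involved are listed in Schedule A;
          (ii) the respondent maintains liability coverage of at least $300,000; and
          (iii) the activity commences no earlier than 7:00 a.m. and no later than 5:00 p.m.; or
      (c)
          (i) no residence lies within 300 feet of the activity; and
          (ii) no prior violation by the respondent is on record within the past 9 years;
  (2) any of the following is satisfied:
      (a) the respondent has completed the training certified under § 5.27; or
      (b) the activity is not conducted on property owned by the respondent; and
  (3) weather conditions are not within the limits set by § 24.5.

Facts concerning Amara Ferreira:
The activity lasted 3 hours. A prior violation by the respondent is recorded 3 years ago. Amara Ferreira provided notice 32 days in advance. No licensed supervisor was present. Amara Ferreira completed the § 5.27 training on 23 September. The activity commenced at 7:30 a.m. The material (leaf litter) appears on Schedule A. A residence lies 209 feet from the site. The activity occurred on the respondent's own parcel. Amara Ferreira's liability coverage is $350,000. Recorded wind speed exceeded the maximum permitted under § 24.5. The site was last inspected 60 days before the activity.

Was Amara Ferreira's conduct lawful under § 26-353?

Yes — lawful.

(i) site inspected — not satisfied.
(ii) ≥21 days' notice — holds.
(a): F AND T → false.
(i) Schedule A material — satisfied.
(ii) coverage ≥ $300,000 — satisfied.
(iii) start within hours — holds.
(b): T AND T AND T → true.
(i) no residence in 300 ft — fails.
(ii) no prior violation — not satisfied.
(c) = F AND F = false.
(1): F OR T OR F → true.
(a) training certified — met.
(b) not (own property) — fails.
(2): T OR F → true.
(3) not (weather ok) — holds.
Overall: T AND T AND T → true.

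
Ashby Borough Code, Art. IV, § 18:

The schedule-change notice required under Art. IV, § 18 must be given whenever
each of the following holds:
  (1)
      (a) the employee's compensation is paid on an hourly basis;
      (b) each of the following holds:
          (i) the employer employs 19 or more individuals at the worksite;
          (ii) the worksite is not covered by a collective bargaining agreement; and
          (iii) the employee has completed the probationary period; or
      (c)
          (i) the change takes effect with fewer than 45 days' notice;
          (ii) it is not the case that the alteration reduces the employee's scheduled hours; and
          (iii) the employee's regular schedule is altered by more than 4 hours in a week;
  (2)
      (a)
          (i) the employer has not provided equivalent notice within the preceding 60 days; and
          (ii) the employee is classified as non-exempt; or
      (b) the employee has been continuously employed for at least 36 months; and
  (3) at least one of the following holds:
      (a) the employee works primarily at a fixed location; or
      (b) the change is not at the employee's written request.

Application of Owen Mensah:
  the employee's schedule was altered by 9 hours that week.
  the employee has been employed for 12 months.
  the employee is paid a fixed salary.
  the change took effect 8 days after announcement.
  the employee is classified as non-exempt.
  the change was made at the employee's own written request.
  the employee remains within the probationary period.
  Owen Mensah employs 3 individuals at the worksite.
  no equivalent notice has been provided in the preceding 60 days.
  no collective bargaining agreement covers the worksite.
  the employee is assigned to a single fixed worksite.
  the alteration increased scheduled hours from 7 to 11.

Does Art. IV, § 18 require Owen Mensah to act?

Yes — required.

(a) hourly-paid — not satisfied.
(i) ≥ 19 at site — not met.
(ii) no CBA — satisfied.
(iii) past probation — fails.
(b) = F AND T AND F = false.
(i) < 45 days' notice — holds.
(ii) not (hours reduced) — holds.
(iii) schedule shift > 4h — satisfied.
(c): T AND T AND T → true.
So (1) is satisfied (F OR F OR T).
(i) no recent notice — met.
(ii) non-exempt — satisfied.
(a) = T AND T = true.
(b) tenure ≥ 36 mo. — fails.
(2): T OR F → true.
(a) fixed location — met.
(b) not employee-requested — not met.
(3): T OR F → true.
Overall: T AND T AND T → true.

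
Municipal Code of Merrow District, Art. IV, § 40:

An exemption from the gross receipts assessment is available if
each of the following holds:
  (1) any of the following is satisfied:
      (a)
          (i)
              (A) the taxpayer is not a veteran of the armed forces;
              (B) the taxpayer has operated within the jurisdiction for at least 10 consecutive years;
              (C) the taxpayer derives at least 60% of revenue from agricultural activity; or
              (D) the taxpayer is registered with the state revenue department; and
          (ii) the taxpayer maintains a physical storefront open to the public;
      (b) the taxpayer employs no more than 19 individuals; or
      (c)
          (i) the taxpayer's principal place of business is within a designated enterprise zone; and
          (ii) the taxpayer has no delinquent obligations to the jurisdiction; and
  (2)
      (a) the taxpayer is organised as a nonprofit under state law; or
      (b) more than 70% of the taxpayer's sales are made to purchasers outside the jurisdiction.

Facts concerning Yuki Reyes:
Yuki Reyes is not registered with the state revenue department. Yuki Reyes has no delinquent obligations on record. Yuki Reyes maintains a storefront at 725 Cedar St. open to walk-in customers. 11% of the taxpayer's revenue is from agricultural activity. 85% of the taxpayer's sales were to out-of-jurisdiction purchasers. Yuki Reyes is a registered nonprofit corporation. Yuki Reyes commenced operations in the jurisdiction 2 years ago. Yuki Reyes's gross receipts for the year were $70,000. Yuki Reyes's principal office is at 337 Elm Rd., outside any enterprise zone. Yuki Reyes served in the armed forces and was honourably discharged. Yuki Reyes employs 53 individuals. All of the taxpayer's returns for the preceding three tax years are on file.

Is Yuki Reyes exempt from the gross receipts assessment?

(A) not (veteran) — not met.
(B) ≥ 10 yrs in jurisdiction — not satisfied.
(C) ≥60% agricultural — not met.
(D) state-registered — fails.
So (i) is not satisfied (F OR F OR F OR F).
(ii) has storefront — satisfied.
(a) = F AND T = false.
(b) ≤ 19 employees — not met.
(i) in enterprise zone — not met.
(ii) no delinquency — holds.
(c) = F AND T = false.
So (1) is not satisfied (F OR F OR F).
(a) nonprofit — satisfied.
(b) >70% out-of-jur. sales — satisfied.
(2) = T OR T = true.
So Overall is not satisfied (F AND T).

No — not exempt.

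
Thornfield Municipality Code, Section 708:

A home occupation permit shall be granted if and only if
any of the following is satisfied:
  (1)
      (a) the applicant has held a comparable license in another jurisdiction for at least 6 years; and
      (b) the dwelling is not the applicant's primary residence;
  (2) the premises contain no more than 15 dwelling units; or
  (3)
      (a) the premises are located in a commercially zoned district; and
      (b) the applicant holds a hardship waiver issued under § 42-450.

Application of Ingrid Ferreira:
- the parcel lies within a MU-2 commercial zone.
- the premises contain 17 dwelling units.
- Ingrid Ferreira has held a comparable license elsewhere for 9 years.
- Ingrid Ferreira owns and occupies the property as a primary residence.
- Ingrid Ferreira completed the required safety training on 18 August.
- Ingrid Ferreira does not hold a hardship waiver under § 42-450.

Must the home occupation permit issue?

No — denied.

(a) prior license ≥ 6 yr — satisfied.
(b) not (primary residence) — not met.
(1): T AND F → false.
(2) ≤ 15 units — not satisfied.
(a) commercially zoned — satisfied.
(b) hardship waiver — not met.
So (3) is not satisfied (T AND F).
So Overall is not satisfied (F OR F OR F).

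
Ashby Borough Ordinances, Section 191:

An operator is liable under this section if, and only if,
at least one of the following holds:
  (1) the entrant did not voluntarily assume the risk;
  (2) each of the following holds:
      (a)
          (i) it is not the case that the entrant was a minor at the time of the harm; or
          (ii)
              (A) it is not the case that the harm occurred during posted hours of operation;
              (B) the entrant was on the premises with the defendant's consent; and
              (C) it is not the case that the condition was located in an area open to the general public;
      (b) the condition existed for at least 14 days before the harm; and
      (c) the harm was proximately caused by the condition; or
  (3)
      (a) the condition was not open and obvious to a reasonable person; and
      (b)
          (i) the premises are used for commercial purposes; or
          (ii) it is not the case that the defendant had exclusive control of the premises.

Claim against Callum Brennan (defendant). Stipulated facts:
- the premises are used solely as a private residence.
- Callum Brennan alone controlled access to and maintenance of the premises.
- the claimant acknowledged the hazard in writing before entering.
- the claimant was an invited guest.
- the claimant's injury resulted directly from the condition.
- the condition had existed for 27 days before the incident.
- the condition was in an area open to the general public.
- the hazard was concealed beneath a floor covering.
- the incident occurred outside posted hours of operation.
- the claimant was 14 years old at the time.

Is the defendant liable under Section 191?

No — not liable.

(1) no assumed risk — not satisfied.
(i) not (entrant a minor) — fails.
(A) not (during posted hours) — holds.
(B) consent to enter — holds.
(C) not (public area) — not satisfied.
(ii): T AND T AND F → false.
So (a) is not satisfied (F OR F).
(b) condition ≥14 days old — satisfied.
(c) proximate cause — met.
(2): F AND T AND T → false.
(a) not open/obvious — satisfied.
(i) commercial use — not met.
(ii) not (exclusive control) — not satisfied.
(b) = F OR F = false.
So (3) is not satisfied (T AND F).
Overall: F OR F OR F → false.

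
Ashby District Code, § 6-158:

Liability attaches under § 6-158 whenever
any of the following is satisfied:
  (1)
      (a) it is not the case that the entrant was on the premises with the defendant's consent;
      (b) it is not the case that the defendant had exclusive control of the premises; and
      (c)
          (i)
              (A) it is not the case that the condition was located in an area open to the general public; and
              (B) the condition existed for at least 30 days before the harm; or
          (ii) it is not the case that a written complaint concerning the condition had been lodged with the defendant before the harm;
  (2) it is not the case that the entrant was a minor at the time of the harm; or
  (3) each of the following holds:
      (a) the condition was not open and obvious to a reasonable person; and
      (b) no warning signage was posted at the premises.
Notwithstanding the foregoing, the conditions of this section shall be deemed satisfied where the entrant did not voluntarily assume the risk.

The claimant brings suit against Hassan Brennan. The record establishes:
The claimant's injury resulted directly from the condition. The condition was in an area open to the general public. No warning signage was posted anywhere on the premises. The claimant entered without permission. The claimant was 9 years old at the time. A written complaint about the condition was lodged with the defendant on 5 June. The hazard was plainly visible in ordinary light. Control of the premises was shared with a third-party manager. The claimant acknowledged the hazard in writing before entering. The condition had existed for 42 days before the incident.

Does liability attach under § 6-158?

(a) not (consent to enter) — holds.
(b) not (exclusive control) — met.
(A) not (public area) — not met.
(B) condition ≥30 days old — satisfied.
(i) = F AND T = false.
(ii) not (complaint lodged) — not met.
(c) = F OR F = false.
So (1) is not satisfied (T AND T AND F).
(2) not (entrant a minor) — fails.
(a) not open/obvious — fails.
(b) no signage posted — met.
(3) = F AND T = false.
Overall: F OR F OR F → false.
Exception (no assumed risk) — not satisfied.
Result: main false OR exception false → false.

No — not liable.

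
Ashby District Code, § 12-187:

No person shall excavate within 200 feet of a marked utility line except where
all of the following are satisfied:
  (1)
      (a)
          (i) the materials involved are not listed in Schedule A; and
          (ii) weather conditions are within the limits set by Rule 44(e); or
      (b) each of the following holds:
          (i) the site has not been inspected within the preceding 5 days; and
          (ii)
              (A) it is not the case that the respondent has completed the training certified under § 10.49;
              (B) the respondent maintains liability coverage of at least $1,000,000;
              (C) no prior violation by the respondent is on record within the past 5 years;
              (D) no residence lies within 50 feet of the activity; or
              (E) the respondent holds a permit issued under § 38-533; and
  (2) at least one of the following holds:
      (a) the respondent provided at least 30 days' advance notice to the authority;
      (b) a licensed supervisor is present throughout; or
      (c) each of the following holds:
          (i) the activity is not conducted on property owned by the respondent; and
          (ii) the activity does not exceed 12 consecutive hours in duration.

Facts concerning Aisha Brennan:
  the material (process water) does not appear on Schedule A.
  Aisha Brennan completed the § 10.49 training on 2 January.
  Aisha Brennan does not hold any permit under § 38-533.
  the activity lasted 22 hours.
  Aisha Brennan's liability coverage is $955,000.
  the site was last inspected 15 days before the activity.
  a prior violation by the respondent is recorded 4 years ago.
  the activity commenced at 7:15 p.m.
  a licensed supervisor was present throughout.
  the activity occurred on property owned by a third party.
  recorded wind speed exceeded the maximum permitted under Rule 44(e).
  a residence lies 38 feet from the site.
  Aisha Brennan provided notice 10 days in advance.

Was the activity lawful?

(i) not (Schedule A material) — holds.
(ii) weather ok — not met.
(a): T AND F → false.
(i) not (site inspected) — satisfied.
(A) not (training certified) — not satisfied.
(B) coverage ≥ $1,000,000 — fails.
(C) no prior violation — not met.
(D) no residence in 50 ft — fails.
(E) holds permit — not satisfied.
So (ii) is not satisfied (F OR F OR F OR F OR F).
(b): T AND F → false.
(1): F OR F → false.
(a) ≥30 days' notice — not met.
(b) supervisor present — holds.
(i) not (own property) — met.
(ii) ≤ 12 hrs duration — not satisfied.
(c) = T AND F = false.
(2) = F OR T OR F = true.
So Overall is not satisfied (F AND T).

No — unlawful.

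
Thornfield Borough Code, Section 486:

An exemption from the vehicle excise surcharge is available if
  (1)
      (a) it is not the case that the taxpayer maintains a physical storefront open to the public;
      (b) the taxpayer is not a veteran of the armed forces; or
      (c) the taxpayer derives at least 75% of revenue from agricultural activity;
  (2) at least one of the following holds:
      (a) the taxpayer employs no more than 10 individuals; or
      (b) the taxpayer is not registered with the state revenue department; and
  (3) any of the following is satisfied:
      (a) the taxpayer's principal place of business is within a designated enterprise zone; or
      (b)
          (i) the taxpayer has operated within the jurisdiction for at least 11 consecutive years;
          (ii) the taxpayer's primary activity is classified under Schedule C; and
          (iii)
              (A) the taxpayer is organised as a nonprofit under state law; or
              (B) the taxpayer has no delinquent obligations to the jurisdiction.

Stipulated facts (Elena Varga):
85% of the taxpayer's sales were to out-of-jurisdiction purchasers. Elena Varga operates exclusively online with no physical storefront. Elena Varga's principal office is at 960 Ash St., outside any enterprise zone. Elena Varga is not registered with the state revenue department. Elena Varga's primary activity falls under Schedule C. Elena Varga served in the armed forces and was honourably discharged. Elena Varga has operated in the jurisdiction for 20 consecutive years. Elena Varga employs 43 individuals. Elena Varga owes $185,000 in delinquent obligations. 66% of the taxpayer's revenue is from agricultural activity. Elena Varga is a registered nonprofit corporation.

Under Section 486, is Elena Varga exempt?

(a) not (has storefront) — holds.
(b) not (veteran) — fails.
(c) ≥75% agricultural — not satisfied.
So (1) is satisfied (T OR F OR F).
(a) ≤ 10 employees — fails.
(b) not (state-registered) — satisfied.
So (2) is satisfied (F OR T).
(a) in enterprise zone — not satisfied.
(i) ≥ 11 yrs in jurisdiction — holds.
(ii) Schedule C activity — satisfied.
(A) nonprofit — satisfied.
(B) no delinquency — fails.
(iii) = T OR F = true.
(b): T AND T AND T → true.
(3): F OR T → true.
So Overall is satisfied (T AND T AND T).

Yes — exempt.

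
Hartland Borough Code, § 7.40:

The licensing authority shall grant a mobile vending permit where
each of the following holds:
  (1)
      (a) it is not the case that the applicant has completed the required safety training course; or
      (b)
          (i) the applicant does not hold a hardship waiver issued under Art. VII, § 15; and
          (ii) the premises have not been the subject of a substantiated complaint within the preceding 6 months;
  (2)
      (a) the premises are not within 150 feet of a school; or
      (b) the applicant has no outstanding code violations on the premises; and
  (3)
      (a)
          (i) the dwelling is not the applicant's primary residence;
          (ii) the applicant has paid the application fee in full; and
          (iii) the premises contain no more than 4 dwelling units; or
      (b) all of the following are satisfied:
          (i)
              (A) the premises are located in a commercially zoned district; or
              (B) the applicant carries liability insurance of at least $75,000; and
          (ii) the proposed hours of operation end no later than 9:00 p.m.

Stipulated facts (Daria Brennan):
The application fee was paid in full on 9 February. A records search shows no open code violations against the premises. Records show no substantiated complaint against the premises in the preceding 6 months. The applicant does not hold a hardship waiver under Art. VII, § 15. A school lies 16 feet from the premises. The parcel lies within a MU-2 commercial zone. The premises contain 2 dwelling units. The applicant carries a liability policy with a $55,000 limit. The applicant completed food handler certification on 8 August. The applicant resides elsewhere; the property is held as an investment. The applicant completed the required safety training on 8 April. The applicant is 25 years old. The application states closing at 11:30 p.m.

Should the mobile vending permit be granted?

(a) not (safety training) — fails.
(i) not (hardship waiver) — satisfied.
(ii) no complaint in 6 mo. — holds.
(b): T AND T → true.
So (1) is satisfied (F OR T).
(a) ≥150 ft from school — fails.
(b) no code violations — met.
(2): F OR T → true.
(i) not (primary residence) — met.
(ii) fee paid — met.
(iii) ≤ 4 units — satisfied.
(a): T AND T AND T → true.
(A) commercially zoned — met.
(B) insurance ≥ $75,000 — fails.
(i): T OR F → true.
(ii) closes by 9 p.m. — fails.
(b): T AND F → false.
So (3) is satisfied (T OR F).
Overall: T AND T AND T → true.

Yes — granted.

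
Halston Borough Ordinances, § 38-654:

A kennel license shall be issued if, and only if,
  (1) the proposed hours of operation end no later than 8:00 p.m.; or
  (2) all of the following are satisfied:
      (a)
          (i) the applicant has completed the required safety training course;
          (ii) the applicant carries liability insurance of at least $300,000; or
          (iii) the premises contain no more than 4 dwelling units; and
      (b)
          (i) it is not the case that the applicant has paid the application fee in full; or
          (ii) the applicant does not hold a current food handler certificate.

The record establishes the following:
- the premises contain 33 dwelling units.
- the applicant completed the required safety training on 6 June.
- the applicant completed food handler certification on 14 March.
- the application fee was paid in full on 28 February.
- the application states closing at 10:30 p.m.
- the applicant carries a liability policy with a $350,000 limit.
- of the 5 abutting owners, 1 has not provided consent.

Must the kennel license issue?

(1) closes by 8 p.m. — not satisfied.
(i) safety training — holds.
(ii) insurance ≥ $300,000 — satisfied.
(iii) ≤ 4 units — fails.
(a): T OR T OR F → true.
(i) not (fee paid) — not met.
(ii) not (food handler cert.) — not satisfied.
(b) = F OR F = false.
(2) = T AND F = false.
Overall = F OR F = false.

No — denied.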